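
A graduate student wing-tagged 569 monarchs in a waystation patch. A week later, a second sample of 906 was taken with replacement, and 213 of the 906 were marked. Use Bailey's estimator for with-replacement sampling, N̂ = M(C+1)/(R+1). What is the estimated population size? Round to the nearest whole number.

N ≈ 2412

N̂ = 569·(906+1)/(213+1) = 569·907/214 = 516083/214 ≈ 2411.6 → 2412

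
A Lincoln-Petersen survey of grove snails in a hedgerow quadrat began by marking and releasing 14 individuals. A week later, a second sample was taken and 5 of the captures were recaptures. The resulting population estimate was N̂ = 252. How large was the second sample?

C = 90

From N = M·C/R: C = N·R / M = 252·5 / 14 = 1260 / 14 = 90.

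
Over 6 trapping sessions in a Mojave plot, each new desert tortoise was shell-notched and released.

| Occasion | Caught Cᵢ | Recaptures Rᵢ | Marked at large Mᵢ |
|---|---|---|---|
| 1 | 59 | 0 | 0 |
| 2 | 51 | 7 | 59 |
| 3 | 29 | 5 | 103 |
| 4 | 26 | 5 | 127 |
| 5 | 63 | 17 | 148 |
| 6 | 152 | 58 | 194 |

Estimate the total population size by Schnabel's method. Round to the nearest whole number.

Σ MᵢCᵢ = 0·59 + 59·51 + 103·29 + 127·26 + 148·63 + 194·152 = 0 + 3009 + 2987 + 3302 + 9324 + 29488 = 48110
Σ Rᵢ = 0 + 7 + 5 + 5 + 17 + 58 = 92
N̂ = 48110 / 92 ≈ 522.9 → 523

N ≈ 523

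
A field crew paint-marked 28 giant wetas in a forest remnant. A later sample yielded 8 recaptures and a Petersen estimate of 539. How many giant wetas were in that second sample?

C = 154

From N = M·C/R: C = N·R / M = 539·8 / 28 = 4312 / 28 = 154.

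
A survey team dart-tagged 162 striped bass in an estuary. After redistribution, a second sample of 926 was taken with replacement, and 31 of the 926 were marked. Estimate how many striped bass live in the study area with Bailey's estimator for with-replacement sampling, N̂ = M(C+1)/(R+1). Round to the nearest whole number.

N̂ = 162·(926+1)/(31+1) = 162·927/32 = 150174/32 ≈ 4692.9 → 4693

N ≈ 4693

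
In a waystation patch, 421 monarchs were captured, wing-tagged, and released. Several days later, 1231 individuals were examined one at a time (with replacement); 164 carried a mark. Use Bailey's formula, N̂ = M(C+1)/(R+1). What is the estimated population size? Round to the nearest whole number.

N ≈ 3143

N̂ = 421·(1231+1)/(164+1) = 421·1232/165 = 518672/165 ≈ 3143.47 → 3143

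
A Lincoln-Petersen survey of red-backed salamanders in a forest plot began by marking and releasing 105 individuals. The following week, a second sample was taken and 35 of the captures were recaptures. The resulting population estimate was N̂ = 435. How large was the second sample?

C = 145

From N = M·C/R: C = N·R / M = 435·35 / 105 = 15225 / 105 = 145.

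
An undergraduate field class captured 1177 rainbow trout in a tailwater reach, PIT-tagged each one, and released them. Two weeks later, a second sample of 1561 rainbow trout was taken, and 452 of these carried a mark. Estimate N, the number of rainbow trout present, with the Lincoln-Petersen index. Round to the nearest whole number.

N = (1177 × 1561) / 452 = 1837297 / 452 ≈ 4064.8 → 4065

N ≈ 4065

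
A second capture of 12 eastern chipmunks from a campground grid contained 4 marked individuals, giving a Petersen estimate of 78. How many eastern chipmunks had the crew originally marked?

From N = M·C/R: M = N·R / C = 78·4 / 12 = 312 / 12 = 26.

M = 26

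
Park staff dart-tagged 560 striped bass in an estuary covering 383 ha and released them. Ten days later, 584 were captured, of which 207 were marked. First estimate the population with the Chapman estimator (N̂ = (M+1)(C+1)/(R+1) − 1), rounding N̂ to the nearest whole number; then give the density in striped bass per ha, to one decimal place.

N̂ = 561·585/208 − 1 = 328185/208 − 1 ≈ 1576.8 → 1577
Density = N̂ / area = 1577 / 383 ≈ 4.12 → 4.1 per ha

density ≈ 4.1 striped bass per ha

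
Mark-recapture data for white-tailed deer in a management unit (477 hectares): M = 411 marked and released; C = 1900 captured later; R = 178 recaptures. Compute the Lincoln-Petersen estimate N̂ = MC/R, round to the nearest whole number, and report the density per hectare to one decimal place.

density ≈ 9.2 white-tailed deer per hectare

N̂ = 411·1900/178 = 780900/178 ≈ 4387.1 → 4387
Density = N̂ / area = 4387 / 477 ≈ 9.20 → 9.2 per hectare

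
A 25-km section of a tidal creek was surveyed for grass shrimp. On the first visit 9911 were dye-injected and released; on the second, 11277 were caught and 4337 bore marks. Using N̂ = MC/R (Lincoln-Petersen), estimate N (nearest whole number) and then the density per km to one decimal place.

N̂ = 9911·11277/4337 = 111766347/4337 ≈ 25770.4 → 25770
Density = N̂ / area = 25770 / 25 ≈ 1030.80 → 1030.8 per km

density ≈ 1030.8 grass shrimp per km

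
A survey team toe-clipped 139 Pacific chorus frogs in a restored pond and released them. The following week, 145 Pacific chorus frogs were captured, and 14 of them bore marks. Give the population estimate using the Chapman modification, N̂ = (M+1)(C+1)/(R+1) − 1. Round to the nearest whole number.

N̂ = (139+1)(145+1)/(14+1) − 1 = 140·146/15 − 1
= 20440/15 − 1 ≈ 1362.7 − 1 ≈ 1361.7 → 1362

N ≈ 1362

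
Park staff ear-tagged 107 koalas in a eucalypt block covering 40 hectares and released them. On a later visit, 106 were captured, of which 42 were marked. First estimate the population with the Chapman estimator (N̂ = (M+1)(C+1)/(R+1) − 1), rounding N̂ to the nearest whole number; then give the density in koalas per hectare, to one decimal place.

density ≈ 6.7 koalas per hectare

N̂ = 108·107/43 − 1 = 11556/43 − 1 ≈ 267.7 → 268
Density = N̂ / area = 268 / 40 ≈ 6.70 → 6.7 per hectare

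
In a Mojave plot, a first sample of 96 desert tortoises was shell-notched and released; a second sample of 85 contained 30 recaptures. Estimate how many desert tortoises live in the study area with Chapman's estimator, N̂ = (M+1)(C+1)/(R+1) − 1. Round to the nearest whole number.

N ≈ 268

N̂ = (96+1)(85+1)/(30+1) − 1 = 97·86/31 − 1
= 8342/31 − 1 ≈ 269.1 − 1 ≈ 268.1 → 268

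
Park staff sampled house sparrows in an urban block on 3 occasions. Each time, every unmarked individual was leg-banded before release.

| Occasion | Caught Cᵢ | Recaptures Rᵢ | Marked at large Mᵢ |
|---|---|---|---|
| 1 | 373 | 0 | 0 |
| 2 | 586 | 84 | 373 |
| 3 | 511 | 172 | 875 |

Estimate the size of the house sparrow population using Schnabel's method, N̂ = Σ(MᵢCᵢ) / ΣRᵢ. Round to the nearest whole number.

N ≈ 2600

Σ MᵢCᵢ = 0·373 + 373·586 + 875·511 = 0 + 218578 + 447125 = 665703
Σ Rᵢ = 0 + 84 + 172 = 256
N̂ = 665703 / 256 ≈ 2600.4 → 2600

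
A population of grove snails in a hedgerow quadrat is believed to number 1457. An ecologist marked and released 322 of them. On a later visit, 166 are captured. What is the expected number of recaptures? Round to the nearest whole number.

expected recaptures ≈ 37

Expected recaptures E[R] = M·C / N.
E[R] = 322 × 166 / 1457 = 53452 / 1457 ≈ 36.7 → 37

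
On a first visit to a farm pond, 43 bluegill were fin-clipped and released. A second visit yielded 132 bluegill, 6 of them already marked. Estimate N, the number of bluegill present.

N = (43 × 132) / 6 = 5676 / 6 = 946

N = 946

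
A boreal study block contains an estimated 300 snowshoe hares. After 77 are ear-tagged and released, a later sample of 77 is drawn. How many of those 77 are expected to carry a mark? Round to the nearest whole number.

expected recaptures ≈ 20

Expected recaptures E[R] = M·C / N.
E[R] = 77 × 77 / 300 = 5929 / 300 ≈ 19.8 → 20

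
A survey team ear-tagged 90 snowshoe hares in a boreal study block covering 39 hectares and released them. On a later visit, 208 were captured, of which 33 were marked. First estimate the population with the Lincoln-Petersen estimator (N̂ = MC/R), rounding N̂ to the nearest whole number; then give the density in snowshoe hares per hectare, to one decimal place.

N̂ = 90·208/33 = 18720/33 ≈ 567.3 → 567
Density = N̂ / area = 567 / 39 ≈ 14.54 → 14.5 per hectare

density ≈ 14.5 snowshoe hares per hectare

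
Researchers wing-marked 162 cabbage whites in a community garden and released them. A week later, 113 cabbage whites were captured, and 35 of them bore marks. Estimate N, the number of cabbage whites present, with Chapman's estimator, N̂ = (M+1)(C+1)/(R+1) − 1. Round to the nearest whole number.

N̂ = (162+1)(113+1)/(35+1) − 1 = 163·114/36 − 1
= 18582/36 − 1 ≈ 516.2 − 1 ≈ 515.2 → 515

N ≈ 515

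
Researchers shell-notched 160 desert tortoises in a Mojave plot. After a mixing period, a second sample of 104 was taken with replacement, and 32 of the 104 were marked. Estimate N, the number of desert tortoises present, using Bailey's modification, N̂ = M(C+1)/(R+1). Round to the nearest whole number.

N̂ = 160·(104+1)/(32+1) = 160·105/33 = 16800/33 ≈ 509.1 → 509

N ≈ 509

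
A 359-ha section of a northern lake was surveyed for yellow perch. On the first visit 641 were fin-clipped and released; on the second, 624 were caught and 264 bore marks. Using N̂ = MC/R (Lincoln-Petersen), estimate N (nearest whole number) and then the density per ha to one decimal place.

N̂ = 641·624/264 = 399984/264 ≈ 1515.1 → 1515
Density = N̂ / area = 1515 / 359 ≈ 4.22 → 4.2 per ha

density ≈ 4.2 yellow perch per ha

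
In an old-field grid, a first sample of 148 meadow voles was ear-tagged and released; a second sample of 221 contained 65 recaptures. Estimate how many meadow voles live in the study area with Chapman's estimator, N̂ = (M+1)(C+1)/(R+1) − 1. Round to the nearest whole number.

N ≈ 500

N̂ = (148+1)(221+1)/(65+1) − 1 = 149·222/66 − 1
= 33078/66 − 1 ≈ 501.2 − 1 ≈ 500.2 → 500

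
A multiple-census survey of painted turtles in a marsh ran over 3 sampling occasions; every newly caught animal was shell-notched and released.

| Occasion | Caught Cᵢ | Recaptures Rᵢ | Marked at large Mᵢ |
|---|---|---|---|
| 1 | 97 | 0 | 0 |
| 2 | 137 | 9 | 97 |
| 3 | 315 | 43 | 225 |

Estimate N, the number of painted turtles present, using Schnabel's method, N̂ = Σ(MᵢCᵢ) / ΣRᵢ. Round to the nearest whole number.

Σ MᵢCᵢ = 0·97 + 97·137 + 225·315 = 0 + 13289 + 70875 = 84164
Σ Rᵢ = 0 + 9 + 43 = 52
N̂ = 84164 / 52 ≈ 1618.5 → 1619

N ≈ 1619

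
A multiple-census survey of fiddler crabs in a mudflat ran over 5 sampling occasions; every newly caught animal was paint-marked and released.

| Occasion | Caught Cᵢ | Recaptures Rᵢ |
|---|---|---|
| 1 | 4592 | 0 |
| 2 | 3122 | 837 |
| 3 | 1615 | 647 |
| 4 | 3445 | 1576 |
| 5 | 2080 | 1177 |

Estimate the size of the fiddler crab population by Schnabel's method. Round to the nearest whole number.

Marked at large before each occasion: Mᵢ = Σⱼ<ᵢ (Cⱼ − Rⱼ) → M1=0, M2=4592, M3=6877, M4=7845, M5=9714
Σ MᵢCᵢ = 0·4592 + 4592·3122 + 6877·1615 + 7845·3445 + 9714·2080 = 0 + 14336224 + 11106355 + 27026025 + 20205120 = 72673724
Σ Rᵢ = 0 + 837 + 647 + 1576 + 1177 = 4237
N̂ = 72673724 / 4237 ≈ 17152.2 → 17152

N ≈ 17,152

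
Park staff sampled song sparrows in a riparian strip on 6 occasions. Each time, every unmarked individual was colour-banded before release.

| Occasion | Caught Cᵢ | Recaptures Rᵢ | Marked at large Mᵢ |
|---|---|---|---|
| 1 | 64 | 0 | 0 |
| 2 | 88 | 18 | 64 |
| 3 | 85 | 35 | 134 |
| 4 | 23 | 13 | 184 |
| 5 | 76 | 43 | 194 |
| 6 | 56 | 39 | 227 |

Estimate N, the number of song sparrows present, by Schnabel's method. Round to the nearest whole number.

N ≈ 329

Σ MᵢCᵢ = 0·64 + 64·88 + 134·85 + 184·23 + 194·76 + 227·56 = 0 + 5632 + 11390 + 4232 + 14744 + 12712 = 48710
Σ Rᵢ = 0 + 18 + 35 + 13 + 43 + 39 = 148
N̂ = 48710 / 148 ≈ 329.1 → 329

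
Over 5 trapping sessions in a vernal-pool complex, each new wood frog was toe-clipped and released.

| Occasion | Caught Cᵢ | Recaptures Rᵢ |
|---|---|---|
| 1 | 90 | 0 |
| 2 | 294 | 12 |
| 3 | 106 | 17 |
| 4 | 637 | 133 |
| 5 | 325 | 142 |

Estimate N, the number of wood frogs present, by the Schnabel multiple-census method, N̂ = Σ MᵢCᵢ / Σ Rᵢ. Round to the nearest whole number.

Marked at large before each occasion: Mᵢ = Σⱼ<ᵢ (Cⱼ − Rⱼ) → M1=0, M2=90, M3=372, M4=461, M5=965
Σ MᵢCᵢ = 0·90 + 90·294 + 372·106 + 461·637 + 965·325 = 0 + 26460 + 39432 + 293657 + 313625 = 673174
Σ Rᵢ = 0 + 12 + 17 + 133 + 142 = 304
N̂ = 673174 / 304 ≈ 2214.4 → 2214

N ≈ 2214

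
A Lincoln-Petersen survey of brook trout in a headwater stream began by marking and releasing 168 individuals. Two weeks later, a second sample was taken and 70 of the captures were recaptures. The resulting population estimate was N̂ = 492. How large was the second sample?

From N = M·C/R: C = N·R / M = 492·70 / 168 = 34440 / 168 = 205.

C = 205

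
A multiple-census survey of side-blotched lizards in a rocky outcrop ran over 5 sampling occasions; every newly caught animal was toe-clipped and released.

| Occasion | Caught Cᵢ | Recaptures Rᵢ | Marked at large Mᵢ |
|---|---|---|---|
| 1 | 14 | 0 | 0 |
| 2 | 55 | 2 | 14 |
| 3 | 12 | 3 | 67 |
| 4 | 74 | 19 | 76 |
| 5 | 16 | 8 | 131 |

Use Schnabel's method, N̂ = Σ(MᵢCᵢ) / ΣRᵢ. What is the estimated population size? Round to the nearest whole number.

Σ MᵢCᵢ = 0·14 + 14·55 + 67·12 + 76·74 + 131·16 = 0 + 770 + 804 + 5624 + 2096 = 9294
Σ Rᵢ = 0 + 2 + 3 + 19 + 8 = 32
N̂ = 9294 / 32 ≈ 290.4 → 290

N ≈ 290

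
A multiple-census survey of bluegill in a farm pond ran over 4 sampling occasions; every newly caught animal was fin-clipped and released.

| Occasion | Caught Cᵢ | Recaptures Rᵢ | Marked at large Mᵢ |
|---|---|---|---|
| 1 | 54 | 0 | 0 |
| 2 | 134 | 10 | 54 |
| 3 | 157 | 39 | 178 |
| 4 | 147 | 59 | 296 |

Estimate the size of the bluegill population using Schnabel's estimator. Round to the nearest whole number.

Σ MᵢCᵢ = 0·54 + 54·134 + 178·157 + 296·147 = 0 + 7236 + 27946 + 43512 = 78694
Σ Rᵢ = 0 + 10 + 39 + 59 = 108
N̂ = 78694 / 108 ≈ 728.6 → 729

N ≈ 729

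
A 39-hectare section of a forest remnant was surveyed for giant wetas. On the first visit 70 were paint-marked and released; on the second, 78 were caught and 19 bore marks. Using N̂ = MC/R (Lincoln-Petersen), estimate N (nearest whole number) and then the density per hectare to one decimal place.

density ≈ 7.4 giant wetas per hectare

N̂ = 70·78/19 = 5460/19 ≈ 287.4 → 287
Density = N̂ / area = 287 / 39 ≈ 7.36 → 7.4 per hectare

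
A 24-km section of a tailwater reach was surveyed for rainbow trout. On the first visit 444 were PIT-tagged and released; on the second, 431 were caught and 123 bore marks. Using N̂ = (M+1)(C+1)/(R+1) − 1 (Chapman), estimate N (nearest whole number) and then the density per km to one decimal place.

N̂ = 445·432/124 − 1 = 192240/124 − 1 ≈ 1549.3 → 1549
Density = N̂ / area = 1549 / 24 ≈ 64.54 → 64.5 per km

density ≈ 64.5 rainbow trout per km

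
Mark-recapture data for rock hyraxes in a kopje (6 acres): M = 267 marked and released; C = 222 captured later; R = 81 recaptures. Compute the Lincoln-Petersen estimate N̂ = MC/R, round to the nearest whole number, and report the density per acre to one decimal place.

density ≈ 122.0 rock hyraxes per acre

N̂ = 267·222/81 = 59274/81 ≈ 731.8 → 732
Density = N̂ / area = 732 / 6 = 122.0 per acre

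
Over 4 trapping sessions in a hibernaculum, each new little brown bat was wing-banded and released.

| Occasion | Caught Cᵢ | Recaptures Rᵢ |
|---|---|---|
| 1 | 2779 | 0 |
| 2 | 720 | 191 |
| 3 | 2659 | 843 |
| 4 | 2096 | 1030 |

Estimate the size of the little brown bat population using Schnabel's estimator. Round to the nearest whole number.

N ≈ 10,434

Marked at large before each occasion: Mᵢ = Σⱼ<ᵢ (Cⱼ − Rⱼ) → M1=0, M2=2779, M3=3308, M4=5124
Σ MᵢCᵢ = 0·2779 + 2779·720 + 3308·2659 + 5124·2096 = 0 + 2000880 + 8795972 + 10739904 = 21536756
Σ Rᵢ = 0 + 191 + 843 + 1030 = 2064
N̂ = 21536756 / 2064 ≈ 10434.47 → 10434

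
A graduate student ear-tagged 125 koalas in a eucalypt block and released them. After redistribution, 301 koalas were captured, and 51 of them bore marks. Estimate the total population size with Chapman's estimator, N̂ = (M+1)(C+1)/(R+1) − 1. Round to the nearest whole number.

N̂ = (125+1)(301+1)/(51+1) − 1 = 126·302/52 − 1
= 38052/52 − 1 ≈ 731.8 − 1 ≈ 730.8 → 731

N ≈ 731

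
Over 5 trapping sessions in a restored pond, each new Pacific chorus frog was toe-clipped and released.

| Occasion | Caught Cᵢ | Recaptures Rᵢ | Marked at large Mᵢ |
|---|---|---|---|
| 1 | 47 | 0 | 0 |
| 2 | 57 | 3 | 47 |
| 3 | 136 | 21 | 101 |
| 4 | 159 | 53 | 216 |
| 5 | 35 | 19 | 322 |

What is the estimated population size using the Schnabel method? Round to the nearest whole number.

N ≈ 646

Σ MᵢCᵢ = 0·47 + 47·57 + 101·136 + 216·159 + 322·35 = 0 + 2679 + 13736 + 34344 + 11270 = 62029
Σ Rᵢ = 0 + 3 + 21 + 53 + 19 = 96
N̂ = 62029 / 96 ≈ 646.1 → 646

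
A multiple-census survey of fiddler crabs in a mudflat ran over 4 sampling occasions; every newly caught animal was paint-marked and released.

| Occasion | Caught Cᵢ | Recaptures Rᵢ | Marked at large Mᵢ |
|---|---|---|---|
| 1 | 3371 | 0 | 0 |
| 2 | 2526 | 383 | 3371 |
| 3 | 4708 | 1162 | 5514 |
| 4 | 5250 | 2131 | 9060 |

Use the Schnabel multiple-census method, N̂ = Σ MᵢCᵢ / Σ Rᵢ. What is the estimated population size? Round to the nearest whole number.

N ≈ 22,318

Σ MᵢCᵢ = 0·3371 + 3371·2526 + 5514·4708 + 9060·5250 = 0 + 8515146 + 25959912 + 47565000 = 82040058
Σ Rᵢ = 0 + 383 + 1162 + 2131 = 3676
N̂ = 82040058 / 3676 ≈ 22317.8 → 22318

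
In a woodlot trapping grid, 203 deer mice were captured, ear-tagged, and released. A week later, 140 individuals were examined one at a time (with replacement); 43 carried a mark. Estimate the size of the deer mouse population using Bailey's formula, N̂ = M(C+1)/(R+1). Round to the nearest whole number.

N ≈ 651

N̂ = 203·(140+1)/(43+1) = 203·141/44 = 28623/44 ≈ 650.5 → 651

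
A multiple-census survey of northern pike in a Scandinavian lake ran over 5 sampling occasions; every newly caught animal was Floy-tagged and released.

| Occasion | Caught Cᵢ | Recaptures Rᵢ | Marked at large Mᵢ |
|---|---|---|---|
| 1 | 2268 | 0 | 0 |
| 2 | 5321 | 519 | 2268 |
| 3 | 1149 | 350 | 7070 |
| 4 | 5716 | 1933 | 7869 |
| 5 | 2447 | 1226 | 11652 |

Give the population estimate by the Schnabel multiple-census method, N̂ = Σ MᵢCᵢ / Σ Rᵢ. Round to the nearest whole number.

N ≈ 23,258

Σ MᵢCᵢ = 0·2268 + 2268·5321 + 7070·1149 + 7869·5716 + 11652·2447 = 0 + 12068028 + 8123430 + 44979204 + 28512444 = 93683106
Σ Rᵢ = 0 + 519 + 350 + 1933 + 1226 = 4028
N̂ = 93683106 / 4028 ≈ 23258.0 → 23258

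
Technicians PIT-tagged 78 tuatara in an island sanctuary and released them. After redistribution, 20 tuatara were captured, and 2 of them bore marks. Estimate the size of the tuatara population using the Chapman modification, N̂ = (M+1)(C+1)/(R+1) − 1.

N̂ = (78+1)(20+1)/(2+1) − 1 = 79·21/3 − 1
= 1659/3 − 1 = 553 − 1 = 552

N = 552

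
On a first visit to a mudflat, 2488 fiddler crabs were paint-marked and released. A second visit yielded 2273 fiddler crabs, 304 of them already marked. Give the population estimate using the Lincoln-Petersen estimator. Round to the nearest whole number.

The marked fraction in the recapture sample should equal the marked fraction in the population: 304/2273 = 2488/N.
N = (2488 × 2273) / 304 = 5655224 / 304 ≈ 18602.7 → 18603

N ≈ 18,603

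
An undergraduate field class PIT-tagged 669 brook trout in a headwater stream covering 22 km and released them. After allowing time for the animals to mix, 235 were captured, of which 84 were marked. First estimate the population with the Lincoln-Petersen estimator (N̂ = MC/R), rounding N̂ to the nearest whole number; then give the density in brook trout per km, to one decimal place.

N̂ = 669·235/84 = 157215/84 ≈ 1871.6 → 1872
Density = N̂ / area = 1872 / 22 ≈ 85.09 → 85.1 per km

density ≈ 85.1 brook trout per km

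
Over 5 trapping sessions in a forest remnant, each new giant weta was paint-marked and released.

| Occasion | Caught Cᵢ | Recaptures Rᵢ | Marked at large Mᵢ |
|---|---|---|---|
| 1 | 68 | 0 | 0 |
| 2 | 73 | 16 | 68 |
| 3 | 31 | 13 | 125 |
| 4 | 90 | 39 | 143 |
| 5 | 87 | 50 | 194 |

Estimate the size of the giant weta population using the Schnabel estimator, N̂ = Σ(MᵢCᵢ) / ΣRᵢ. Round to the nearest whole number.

N ≈ 327

Σ MᵢCᵢ = 0·68 + 68·73 + 125·31 + 143·90 + 194·87 = 0 + 4964 + 3875 + 12870 + 16878 = 38587
Σ Rᵢ = 0 + 16 + 13 + 39 + 50 = 118
N̂ = 38587 / 118 ≈ 327.0 → 327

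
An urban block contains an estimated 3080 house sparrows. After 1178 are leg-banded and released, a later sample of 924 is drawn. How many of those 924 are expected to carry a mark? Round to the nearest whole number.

Expected recaptures E[R] = M·C / N.
E[R] = 1178 × 924 / 3080 = 1088472 / 3080 ≈ 353.4 → 353

expected recaptures ≈ 353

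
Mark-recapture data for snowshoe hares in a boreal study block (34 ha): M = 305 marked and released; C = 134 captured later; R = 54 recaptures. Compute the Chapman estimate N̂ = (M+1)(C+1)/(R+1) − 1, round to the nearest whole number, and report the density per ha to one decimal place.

density ≈ 22.1 snowshoe hares per ha

N̂ = 306·135/55 − 1 = 41310/55 − 1 ≈ 750.1 → 750
Density = N̂ / area = 750 / 34 ≈ 22.06 → 22.1 per ha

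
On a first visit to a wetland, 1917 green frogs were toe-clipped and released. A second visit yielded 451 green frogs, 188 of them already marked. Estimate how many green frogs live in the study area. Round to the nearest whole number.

If marked individuals mix randomly, R/C ≈ M/N, giving N ≈ M·C/R.
N = (1917 × 451) / 188 = 864567 / 188 ≈ 4598.8 → 4599

N ≈ 4599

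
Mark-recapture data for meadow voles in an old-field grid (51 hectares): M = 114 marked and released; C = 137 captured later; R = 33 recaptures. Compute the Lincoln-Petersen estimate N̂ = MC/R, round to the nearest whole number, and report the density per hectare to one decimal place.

density ≈ 9.3 meadow voles per hectare

N̂ = 114·137/33 = 15618/33 ≈ 473.3 → 473
Density = N̂ / area = 473 / 51 ≈ 9.27 → 9.3 per hectare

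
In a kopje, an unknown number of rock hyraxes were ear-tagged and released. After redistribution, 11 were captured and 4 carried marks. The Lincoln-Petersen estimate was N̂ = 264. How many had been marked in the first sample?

M = 96

From N = M·C/R: M = N·R / C = 264·4 / 11 = 1056 / 11 = 96.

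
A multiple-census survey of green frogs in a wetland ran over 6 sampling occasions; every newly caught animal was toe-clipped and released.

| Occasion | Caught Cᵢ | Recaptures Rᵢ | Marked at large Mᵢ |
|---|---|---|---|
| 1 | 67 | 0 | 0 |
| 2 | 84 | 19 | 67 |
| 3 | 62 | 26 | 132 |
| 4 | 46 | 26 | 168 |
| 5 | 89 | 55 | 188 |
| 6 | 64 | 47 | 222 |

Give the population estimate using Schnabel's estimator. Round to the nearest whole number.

Σ MᵢCᵢ = 0·67 + 67·84 + 132·62 + 168·46 + 188·89 + 222·64 = 0 + 5628 + 8184 + 7728 + 16732 + 14208 = 52480
Σ Rᵢ = 0 + 19 + 26 + 26 + 55 + 47 = 173
N̂ = 52480 / 173 ≈ 303.4 → 303

N ≈ 303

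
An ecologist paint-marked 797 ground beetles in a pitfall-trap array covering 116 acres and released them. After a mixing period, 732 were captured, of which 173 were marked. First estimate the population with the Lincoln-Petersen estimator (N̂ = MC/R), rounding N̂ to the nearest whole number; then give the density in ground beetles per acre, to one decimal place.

N̂ = 797·732/173 = 583404/173 ≈ 3372.3 → 3372
Density = N̂ / area = 3372 / 116 ≈ 29.07 → 29.1 per acre

density ≈ 29.1 ground beetles per acre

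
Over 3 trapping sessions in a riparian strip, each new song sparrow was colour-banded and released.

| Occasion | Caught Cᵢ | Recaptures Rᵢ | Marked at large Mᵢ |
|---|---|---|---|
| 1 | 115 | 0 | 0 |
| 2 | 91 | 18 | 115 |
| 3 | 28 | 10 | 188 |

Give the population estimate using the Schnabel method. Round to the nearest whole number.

N ≈ 562

Σ MᵢCᵢ = 0·115 + 115·91 + 188·28 = 0 + 10465 + 5264 = 15729
Σ Rᵢ = 0 + 18 + 10 = 28
N̂ = 15729 / 28 ≈ 561.8 → 562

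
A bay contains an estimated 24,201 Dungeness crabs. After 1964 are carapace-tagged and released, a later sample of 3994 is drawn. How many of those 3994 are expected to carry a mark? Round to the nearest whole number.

expected recaptures ≈ 324

The marked fraction of the population is 1964/24201, so in a sample of 3994 expect C·(M/N) marked.
E[R] = 1964 × 3994 / 24201 = 7844216 / 24201 ≈ 324.1 → 324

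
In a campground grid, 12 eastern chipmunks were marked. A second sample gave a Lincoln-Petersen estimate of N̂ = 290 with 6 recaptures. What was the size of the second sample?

From N = M·C/R: C = N·R / M = 290·6 / 12 = 1740 / 12 = 145.

C = 145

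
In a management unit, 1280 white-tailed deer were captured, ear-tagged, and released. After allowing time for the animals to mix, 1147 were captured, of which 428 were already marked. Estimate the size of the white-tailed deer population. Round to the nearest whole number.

N ≈ 3430

N = (1280 × 1147) / 428 = 1468160 / 428 ≈ 3430.3 → 3430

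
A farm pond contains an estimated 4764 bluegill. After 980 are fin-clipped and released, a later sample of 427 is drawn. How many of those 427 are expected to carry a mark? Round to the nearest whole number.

expected recaptures ≈ 88

Expected recaptures E[R] = M·C / N.
E[R] = 980 × 427 / 4764 = 418460 / 4764 ≈ 87.8 → 88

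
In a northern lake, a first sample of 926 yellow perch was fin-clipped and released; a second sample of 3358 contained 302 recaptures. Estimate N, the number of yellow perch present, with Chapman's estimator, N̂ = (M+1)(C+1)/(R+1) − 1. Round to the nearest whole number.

N̂ = (926+1)(3358+1)/(302+1) − 1 = 927·3359/303 − 1
= 3113793/303 − 1 ≈ 10276.5 − 1 ≈ 10275.5 → 10276

N ≈ 10,276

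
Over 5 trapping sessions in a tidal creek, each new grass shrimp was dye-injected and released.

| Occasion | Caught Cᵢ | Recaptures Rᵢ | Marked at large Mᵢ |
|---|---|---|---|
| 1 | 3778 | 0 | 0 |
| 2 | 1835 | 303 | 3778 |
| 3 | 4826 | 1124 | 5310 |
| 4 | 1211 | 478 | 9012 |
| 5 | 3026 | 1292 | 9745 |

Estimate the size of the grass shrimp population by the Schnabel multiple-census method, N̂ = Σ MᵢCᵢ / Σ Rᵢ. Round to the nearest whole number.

N ≈ 22,822

Σ MᵢCᵢ = 0·3778 + 3778·1835 + 5310·4826 + 9012·1211 + 9745·3026 = 0 + 6932630 + 25626060 + 10913532 + 29488370 = 72960592
Σ Rᵢ = 0 + 303 + 1124 + 478 + 1292 = 3197
N̂ = 72960592 / 3197 ≈ 22821.6 → 22822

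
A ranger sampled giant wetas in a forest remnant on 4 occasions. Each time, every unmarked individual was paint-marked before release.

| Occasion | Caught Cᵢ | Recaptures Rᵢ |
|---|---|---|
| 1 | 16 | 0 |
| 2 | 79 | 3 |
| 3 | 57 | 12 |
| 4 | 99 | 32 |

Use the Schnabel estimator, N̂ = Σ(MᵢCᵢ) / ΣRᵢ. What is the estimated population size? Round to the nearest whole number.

N ≈ 427

Marked at large before each occasion: Mᵢ = Σⱼ<ᵢ (Cⱼ − Rⱼ) → M1=0, M2=16, M3=92, M4=137
Σ MᵢCᵢ = 0·16 + 16·79 + 92·57 + 137·99 = 0 + 1264 + 5244 + 13563 = 20071
Σ Rᵢ = 0 + 3 + 12 + 32 = 47
N̂ = 20071 / 47 ≈ 427.0 → 427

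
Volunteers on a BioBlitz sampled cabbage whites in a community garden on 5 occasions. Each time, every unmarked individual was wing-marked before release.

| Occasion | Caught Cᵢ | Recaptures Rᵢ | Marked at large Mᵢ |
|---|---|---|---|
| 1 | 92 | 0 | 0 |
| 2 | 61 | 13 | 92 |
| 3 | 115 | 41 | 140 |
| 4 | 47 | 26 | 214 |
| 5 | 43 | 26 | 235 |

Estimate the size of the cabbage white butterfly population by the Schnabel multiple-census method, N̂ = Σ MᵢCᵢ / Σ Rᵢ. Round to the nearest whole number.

Σ MᵢCᵢ = 0·92 + 92·61 + 140·115 + 214·47 + 235·43 = 0 + 5612 + 16100 + 10058 + 10105 = 41875
Σ Rᵢ = 0 + 13 + 41 + 26 + 26 = 106
N̂ = 41875 / 106 ≈ 395.0 → 395

N ≈ 395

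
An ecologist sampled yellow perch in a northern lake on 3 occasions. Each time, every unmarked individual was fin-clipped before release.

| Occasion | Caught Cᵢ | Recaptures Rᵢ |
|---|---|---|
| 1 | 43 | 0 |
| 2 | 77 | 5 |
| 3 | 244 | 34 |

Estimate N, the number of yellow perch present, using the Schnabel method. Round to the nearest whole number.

N ≈ 804

Marked at large before each occasion: Mᵢ = Σⱼ<ᵢ (Cⱼ − Rⱼ) → M1=0, M2=43, M3=115
Σ MᵢCᵢ = 0·43 + 43·77 + 115·244 = 0 + 3311 + 28060 = 31371
Σ Rᵢ = 0 + 5 + 34 = 39
N̂ = 31371 / 39 ≈ 804.4 → 804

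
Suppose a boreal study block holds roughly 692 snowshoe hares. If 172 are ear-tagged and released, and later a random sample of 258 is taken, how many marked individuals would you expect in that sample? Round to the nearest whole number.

Expected recaptures E[R] = M·C / N.
E[R] = 172 × 258 / 692 = 44376 / 692 ≈ 64.1 → 64

expected recaptures ≈ 64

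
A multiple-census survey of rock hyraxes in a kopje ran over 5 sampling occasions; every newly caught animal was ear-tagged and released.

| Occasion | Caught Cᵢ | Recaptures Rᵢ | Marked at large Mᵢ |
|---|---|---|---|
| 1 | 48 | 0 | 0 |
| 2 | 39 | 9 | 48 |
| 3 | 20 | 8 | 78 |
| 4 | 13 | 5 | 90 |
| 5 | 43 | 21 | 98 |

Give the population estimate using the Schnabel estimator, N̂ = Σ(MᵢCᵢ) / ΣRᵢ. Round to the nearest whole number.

N ≈ 205

Σ MᵢCᵢ = 0·48 + 48·39 + 78·20 + 90·13 + 98·43 = 0 + 1872 + 1560 + 1170 + 4214 = 8816
Σ Rᵢ = 0 + 9 + 8 + 5 + 21 = 43
N̂ = 8816 / 43 ≈ 205.0 → 205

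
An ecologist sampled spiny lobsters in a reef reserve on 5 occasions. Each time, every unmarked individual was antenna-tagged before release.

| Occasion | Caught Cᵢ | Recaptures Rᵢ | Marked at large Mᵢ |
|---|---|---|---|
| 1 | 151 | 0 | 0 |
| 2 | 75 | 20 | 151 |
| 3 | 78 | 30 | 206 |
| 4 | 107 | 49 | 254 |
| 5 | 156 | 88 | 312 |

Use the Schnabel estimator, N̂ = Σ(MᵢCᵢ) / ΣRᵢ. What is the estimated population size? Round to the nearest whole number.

Σ MᵢCᵢ = 0·151 + 151·75 + 206·78 + 254·107 + 312·156 = 0 + 11325 + 16068 + 27178 + 48672 = 103243
Σ Rᵢ = 0 + 20 + 30 + 49 + 88 = 187
N̂ = 103243 / 187 ≈ 552.1 → 552

N ≈ 552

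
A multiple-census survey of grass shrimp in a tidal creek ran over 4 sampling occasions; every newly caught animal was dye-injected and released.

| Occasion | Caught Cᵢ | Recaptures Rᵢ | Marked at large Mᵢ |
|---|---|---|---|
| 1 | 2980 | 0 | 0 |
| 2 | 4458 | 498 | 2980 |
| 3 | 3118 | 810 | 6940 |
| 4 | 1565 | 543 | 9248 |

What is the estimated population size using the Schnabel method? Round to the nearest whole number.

Σ MᵢCᵢ = 0·2980 + 2980·4458 + 6940·3118 + 9248·1565 = 0 + 13284840 + 21638920 + 14473120 = 49396880
Σ Rᵢ = 0 + 498 + 810 + 543 = 1851
N̂ = 49396880 / 1851 ≈ 26686.6 → 26687

N ≈ 26,687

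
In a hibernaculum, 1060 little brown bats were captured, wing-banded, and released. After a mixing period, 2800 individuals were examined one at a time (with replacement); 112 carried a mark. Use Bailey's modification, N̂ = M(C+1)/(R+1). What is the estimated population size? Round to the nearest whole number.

N̂ = 1060·(2800+1)/(112+1) = 1060·2801/113 = 2969060/113 ≈ 26274.9 → 26275

N ≈ 26,275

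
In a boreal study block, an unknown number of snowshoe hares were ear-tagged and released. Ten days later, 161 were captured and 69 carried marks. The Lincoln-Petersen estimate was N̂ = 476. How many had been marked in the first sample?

M = 204

From N = M·C/R: M = N·R / C = 476·69 / 161 = 32844 / 161 = 204.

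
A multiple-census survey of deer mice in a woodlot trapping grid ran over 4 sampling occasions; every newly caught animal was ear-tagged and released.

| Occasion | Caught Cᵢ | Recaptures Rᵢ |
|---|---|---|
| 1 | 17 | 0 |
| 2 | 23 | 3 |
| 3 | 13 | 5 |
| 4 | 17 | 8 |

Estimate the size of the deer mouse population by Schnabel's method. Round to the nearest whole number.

N ≈ 102

Marked at large before each occasion: Mᵢ = Σⱼ<ᵢ (Cⱼ − Rⱼ) → M1=0, M2=17, M3=37, M4=45
Σ MᵢCᵢ = 0·17 + 17·23 + 37·13 + 45·17 = 0 + 391 + 481 + 765 = 1637
Σ Rᵢ = 0 + 3 + 5 + 8 = 16
N̂ = 1637 / 16 ≈ 102.3 → 102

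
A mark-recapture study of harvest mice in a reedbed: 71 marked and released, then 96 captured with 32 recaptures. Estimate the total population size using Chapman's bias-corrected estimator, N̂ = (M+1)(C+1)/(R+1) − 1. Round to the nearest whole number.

N ≈ 211

N̂ = (71+1)(96+1)/(32+1) − 1 = 72·97/33 − 1
= 6984/33 − 1 ≈ 211.6 − 1 ≈ 210.6 → 211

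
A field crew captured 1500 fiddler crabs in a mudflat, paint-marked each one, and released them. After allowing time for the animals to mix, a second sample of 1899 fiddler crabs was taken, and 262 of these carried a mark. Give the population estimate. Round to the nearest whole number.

N ≈ 10,872

N = (1500 × 1899) / 262 = 2848500 / 262 ≈ 10872.1 → 10872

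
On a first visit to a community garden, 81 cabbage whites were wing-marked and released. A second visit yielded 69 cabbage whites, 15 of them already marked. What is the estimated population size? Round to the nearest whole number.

The marked fraction in the recapture sample should equal the marked fraction in the population: 15/69 = 81/N.
N = (81 × 69) / 15 = 5589 / 15 ≈ 372.6 → 373

N ≈ 373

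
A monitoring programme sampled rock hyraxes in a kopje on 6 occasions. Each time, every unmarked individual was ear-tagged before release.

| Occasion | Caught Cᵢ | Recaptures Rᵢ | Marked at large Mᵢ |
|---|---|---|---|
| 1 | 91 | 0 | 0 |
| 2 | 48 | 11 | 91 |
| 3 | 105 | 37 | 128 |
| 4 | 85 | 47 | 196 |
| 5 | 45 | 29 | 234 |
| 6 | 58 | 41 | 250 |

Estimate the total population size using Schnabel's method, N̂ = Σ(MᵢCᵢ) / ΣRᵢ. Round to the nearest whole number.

Σ MᵢCᵢ = 0·91 + 91·48 + 128·105 + 196·85 + 234·45 + 250·58 = 0 + 4368 + 13440 + 16660 + 10530 + 14500 = 59498
Σ Rᵢ = 0 + 11 + 37 + 47 + 29 + 41 = 165
N̂ = 59498 / 165 ≈ 360.6 → 361

N ≈ 361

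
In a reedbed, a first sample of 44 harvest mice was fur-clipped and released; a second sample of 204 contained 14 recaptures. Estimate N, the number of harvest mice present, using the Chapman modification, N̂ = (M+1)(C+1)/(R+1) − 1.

N̂ = (44+1)(204+1)/(14+1) − 1 = 45·205/15 − 1
= 9225/15 − 1 = 615 − 1 = 614

N = 614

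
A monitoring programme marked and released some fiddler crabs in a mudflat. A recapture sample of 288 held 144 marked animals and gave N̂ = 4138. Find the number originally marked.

From N = M·C/R: M = N·R / C = 4138·144 / 288 = 595872 / 288 = 2069.

M = 2069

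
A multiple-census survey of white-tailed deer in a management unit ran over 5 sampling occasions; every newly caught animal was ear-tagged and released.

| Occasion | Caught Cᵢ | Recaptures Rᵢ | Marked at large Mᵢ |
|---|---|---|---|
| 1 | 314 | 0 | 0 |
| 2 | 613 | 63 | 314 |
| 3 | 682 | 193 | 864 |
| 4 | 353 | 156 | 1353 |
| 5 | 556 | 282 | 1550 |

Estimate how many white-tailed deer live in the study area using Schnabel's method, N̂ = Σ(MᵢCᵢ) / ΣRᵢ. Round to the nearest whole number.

Σ MᵢCᵢ = 0·314 + 314·613 + 864·682 + 1353·353 + 1550·556 = 0 + 192482 + 589248 + 477609 + 861800 = 2121139
Σ Rᵢ = 0 + 63 + 193 + 156 + 282 = 694
N̂ = 2121139 / 694 ≈ 3056.4 → 3056

N ≈ 3056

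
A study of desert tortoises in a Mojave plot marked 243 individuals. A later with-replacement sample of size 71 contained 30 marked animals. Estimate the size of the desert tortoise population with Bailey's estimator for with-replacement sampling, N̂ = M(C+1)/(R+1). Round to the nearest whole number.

N ≈ 564

N̂ = 243·(71+1)/(30+1) = 243·72/31 = 17496/31 ≈ 564.4 → 564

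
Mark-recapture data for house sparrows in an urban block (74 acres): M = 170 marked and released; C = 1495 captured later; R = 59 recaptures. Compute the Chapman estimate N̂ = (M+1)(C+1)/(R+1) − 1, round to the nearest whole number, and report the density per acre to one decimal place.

density ≈ 57.6 house sparrows per acre

N̂ = 171·1496/60 − 1 = 255816/60 − 1 ≈ 4262.6 → 4263
Density = N̂ / area = 4263 / 74 ≈ 57.61 → 57.6 per acre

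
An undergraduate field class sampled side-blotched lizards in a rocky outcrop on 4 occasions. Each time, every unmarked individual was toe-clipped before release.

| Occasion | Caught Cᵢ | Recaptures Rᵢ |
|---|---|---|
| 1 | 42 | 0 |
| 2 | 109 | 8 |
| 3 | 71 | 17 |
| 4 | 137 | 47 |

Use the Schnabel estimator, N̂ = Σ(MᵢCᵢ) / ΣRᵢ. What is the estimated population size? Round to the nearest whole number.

Marked at large before each occasion: Mᵢ = Σⱼ<ᵢ (Cⱼ − Rⱼ) → M1=0, M2=42, M3=143, M4=197
Σ MᵢCᵢ = 0·42 + 42·109 + 143·71 + 197·137 = 0 + 4578 + 10153 + 26989 = 41720
Σ Rᵢ = 0 + 8 + 17 + 47 = 72
N̂ = 41720 / 72 ≈ 579.4 → 579

N ≈ 579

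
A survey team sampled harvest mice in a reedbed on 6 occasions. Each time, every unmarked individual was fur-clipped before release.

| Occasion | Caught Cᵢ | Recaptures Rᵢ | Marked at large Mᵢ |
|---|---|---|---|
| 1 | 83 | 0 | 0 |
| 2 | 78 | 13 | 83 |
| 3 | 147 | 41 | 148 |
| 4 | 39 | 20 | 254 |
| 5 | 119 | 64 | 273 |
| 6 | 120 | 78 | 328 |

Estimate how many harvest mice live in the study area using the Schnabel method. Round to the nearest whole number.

Σ MᵢCᵢ = 0·83 + 83·78 + 148·147 + 254·39 + 273·119 + 328·120 = 0 + 6474 + 21756 + 9906 + 32487 + 39360 = 109983
Σ Rᵢ = 0 + 13 + 41 + 20 + 64 + 78 = 216
N̂ = 109983 / 216 ≈ 509.2 → 509

N ≈ 509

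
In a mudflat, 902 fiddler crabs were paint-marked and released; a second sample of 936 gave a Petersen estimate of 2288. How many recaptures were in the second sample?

From N = M·C/R: R = M·C / N = 902·936 / 2288 = 844272 / 2288 = 369.

R = 369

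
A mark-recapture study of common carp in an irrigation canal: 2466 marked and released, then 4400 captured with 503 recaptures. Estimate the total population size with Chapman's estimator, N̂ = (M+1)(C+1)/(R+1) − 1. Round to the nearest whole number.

N̂ = (2466+1)(4400+1)/(503+1) − 1 = 2467·4401/504 − 1
= 10857267/504 − 1 ≈ 21542.2 − 1 ≈ 21541.2 → 21541

N ≈ 21,541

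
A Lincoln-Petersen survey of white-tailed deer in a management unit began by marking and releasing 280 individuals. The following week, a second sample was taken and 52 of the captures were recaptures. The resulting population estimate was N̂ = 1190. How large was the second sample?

From N = M·C/R: C = N·R / M = 1190·52 / 280 = 61880 / 280 = 221.

C = 221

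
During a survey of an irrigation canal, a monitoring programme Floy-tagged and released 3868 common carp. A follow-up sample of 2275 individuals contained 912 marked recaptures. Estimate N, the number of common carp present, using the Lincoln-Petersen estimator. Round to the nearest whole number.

N = (3868 × 2275) / 912 = 8799700 / 912 ≈ 9648.8 → 9649

N ≈ 9649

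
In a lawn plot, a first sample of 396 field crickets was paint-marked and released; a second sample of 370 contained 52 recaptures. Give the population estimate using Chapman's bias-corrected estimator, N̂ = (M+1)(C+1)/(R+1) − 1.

N = 2778

N̂ = (396+1)(370+1)/(52+1) − 1 = 397·371/53 − 1
= 147287/53 − 1 = 2779 − 1 = 2778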